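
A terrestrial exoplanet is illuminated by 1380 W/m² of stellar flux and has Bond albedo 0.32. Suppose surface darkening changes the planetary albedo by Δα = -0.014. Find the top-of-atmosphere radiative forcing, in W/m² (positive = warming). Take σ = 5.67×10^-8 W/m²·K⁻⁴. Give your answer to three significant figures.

4.83 W/m²

The change in absorbed flux is Δ[S(1−α)/4] = −SΔα/4 = 4.830 W/m².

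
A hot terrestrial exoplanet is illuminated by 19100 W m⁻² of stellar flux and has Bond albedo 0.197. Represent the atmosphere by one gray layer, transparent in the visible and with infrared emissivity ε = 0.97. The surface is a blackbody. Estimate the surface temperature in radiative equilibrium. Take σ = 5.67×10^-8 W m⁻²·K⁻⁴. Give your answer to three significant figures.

602 K

At the top of the atmosphere, σT_e⁴ = S(1−α)/4 = 3834 W m⁻², giving T_e = 509.9 K.
For a single slab of emissivity ε, T_s⁴ = 2T_e⁴/(2−ε); thus T_s = 509.9·(1.942)^(1/4) = 602.0 K.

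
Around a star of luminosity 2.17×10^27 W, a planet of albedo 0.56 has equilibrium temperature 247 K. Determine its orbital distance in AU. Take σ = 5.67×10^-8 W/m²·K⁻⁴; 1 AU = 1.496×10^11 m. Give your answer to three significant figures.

Energy balance gives S = 4σT⁴/(1−α) = 1919 W/m².
From L = 4πd²S, d = √(2.17×10^27/(4π·1919)) = 3.000×10^11 m = 2.005 AU.

2.01 AU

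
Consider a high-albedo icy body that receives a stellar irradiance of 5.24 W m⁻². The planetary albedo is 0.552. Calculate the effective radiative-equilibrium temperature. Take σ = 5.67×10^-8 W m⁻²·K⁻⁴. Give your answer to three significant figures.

56.7 K

Absorbed flux (global mean): S(1−α)/4 = 5.240·0.448/4 = 0.5869 W m⁻².
In equilibrium σT⁴ equals this, so T = 56.72 K.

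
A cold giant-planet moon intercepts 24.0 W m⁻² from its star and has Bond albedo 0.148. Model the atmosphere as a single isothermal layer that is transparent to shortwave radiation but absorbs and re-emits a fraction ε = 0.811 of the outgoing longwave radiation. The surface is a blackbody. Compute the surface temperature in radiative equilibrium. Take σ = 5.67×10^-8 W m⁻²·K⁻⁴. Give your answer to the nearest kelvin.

The planet radiates to space at T_e = [S(1−α)/(4σ)]^(1/4) = 97.44 K.
The surface balance (absorbed SW + ε·downward IR = σT_s⁴) with T_a⁴ = T_s⁴/2 reduces to T_s = T_e·[2/(2−ε)]^¼ = 111.0 K.

111 kelvin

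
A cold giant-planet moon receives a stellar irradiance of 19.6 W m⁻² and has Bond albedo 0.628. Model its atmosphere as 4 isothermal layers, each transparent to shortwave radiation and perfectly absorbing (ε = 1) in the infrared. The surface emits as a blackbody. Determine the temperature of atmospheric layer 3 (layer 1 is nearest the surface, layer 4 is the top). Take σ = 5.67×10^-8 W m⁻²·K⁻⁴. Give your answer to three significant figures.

The effective emission temperature is T_e = [S(1−α)/(4σ)]^¼ = 75.30 K.
In the N-layer model, layer k (counted from the surface) has T_k = (N+1−k)^(1/4)·T_e.
T_3 = (2)^(1/4)·75.30 = 89.55 K.

89.5 K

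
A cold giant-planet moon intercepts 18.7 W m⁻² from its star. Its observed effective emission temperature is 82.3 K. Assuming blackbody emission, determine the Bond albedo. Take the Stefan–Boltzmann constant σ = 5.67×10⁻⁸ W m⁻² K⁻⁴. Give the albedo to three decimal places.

0.444

From σT⁴ = S(1−α)/4 we invert for α: 1−α = 4σT⁴/S.
4σT⁴ = 4·5.67×10⁻⁸·(82.3)⁴ = 10.41 W m⁻².
1−α = 10.41/18.70 = 0.5564, so α = 0.4436.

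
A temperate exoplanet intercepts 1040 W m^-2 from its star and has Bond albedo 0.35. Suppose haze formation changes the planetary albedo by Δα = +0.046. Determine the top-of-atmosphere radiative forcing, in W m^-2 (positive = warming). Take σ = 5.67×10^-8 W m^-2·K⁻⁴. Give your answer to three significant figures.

The change in absorbed flux is Δ[S(1−α)/4] = −SΔα/4 = -11.96 W m^-2.

-12.0 W m^-2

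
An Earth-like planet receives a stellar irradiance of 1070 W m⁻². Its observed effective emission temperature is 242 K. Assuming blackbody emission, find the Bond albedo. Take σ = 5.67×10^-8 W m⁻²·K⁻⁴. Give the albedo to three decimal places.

Rearranging the radiative balance, α = 1 − 4σT⁴/S.
σT⁴ = 194.5 W m⁻², so 4σT⁴ = 777.9 W m⁻².
1−α = 777.9/1070 = 0.7270, so α = 0.2730.

0.273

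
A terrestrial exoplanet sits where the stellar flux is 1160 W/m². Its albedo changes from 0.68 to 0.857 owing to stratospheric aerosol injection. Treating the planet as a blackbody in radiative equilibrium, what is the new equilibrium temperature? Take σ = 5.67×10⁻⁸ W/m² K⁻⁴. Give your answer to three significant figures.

164 kelvin

New equilibrium: T₂ = [(1−0.857)·1160/(4σ)]^(1/4) = 164.5 K.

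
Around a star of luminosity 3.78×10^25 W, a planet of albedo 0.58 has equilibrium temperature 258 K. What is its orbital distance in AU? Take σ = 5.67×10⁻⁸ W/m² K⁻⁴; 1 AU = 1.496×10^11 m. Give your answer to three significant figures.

Energy balance gives S = 4σT⁴/(1−α) = 2393 W/m².
S = L/(4πd²) → d = √(L/4πS) = √(3.78×10^25/(4π·2393)) = 3.546×10^10 m = 0.2370 AU.

0.237 AU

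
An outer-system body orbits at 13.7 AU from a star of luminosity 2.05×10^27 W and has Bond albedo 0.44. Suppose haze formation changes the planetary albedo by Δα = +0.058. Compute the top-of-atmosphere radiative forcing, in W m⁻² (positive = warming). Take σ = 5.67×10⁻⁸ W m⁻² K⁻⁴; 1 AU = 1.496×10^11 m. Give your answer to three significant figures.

-0.563 W m⁻²

Orbital distance: d = 13.7 AU = 2.050×10^12 m.
S = L/(4πd²) = 38.84 W m⁻².
The change in absorbed flux is Δ[S(1−α)/4] = −SΔα/4 = -0.5631 W m⁻².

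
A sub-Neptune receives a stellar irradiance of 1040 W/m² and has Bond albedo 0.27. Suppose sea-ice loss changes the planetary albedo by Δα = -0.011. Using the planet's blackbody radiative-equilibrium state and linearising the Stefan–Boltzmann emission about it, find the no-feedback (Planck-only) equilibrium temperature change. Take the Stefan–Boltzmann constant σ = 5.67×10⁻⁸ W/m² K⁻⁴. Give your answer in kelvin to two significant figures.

0.91 kelvin

Unperturbed T_e = [1040·(1−0.27)/(4σ)]^¼ = 240.5 K.
TOA radiative forcing: ΔF = −S·Δα/4 = −1040·(-0.011)/4 = 2.860 W/m².
Planck response: λ_P = 4σT_e³ = 4·5.67×10⁻⁸·(240.5)³ = 3.156 W/m²/K.
ΔT₀ = ΔF/λ_P = 2.860/3.156 = 0.906 K.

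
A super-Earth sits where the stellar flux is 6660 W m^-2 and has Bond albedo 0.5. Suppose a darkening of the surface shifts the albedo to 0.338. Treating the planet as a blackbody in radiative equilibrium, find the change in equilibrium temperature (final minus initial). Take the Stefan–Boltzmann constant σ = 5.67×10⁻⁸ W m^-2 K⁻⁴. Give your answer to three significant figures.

Initial: T₁ = [S(1−0.5)/(4σ)]^(1/4) = 348.1 K.
After:  T₂ = [6660·0.662/(4σ)]^(1/4) = 373.4 K.
Change: 373.4 − 348.1 = 25.30 K.

25.3 K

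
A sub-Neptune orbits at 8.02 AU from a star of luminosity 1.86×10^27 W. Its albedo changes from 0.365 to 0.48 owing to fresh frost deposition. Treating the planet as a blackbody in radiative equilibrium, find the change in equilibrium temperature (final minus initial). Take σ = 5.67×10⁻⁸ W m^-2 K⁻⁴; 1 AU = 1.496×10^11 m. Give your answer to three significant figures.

-6.35 K

Orbital distance: d = 8.02 AU = 1.200×10^12 m.
Flux at the orbit: S = L/(4πd²) = 1.86×10^27/(4π·(1.20×10^12)²) = 102.8 W m^-2.
Before: T₁ = [102.8·0.635/(4σ)]^(1/4) = 130.3 K.
With α = 0.48, T₂ = 123.9 K.
ΔT = T₂ − T₁ = -6.346 K.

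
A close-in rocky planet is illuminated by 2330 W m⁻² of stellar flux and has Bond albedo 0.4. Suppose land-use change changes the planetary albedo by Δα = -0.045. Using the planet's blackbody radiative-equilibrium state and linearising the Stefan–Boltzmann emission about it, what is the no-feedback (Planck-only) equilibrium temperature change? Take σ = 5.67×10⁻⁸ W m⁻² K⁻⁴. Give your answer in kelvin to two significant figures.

The baseline emission temperature is T_e = 280.2 K.
TOA radiative forcing: ΔF = −S·Δα/4 = −2330·(-0.045)/4 = 26.21 W m⁻².
Planck response: λ_P = 4σT_e³ = 4·5.67×10⁻⁸·(280.2)³ = 4.989 W m⁻²/K.
Hence the no-feedback warming is ΔF/(4σT_e³) = 5.25 K.

5.3 K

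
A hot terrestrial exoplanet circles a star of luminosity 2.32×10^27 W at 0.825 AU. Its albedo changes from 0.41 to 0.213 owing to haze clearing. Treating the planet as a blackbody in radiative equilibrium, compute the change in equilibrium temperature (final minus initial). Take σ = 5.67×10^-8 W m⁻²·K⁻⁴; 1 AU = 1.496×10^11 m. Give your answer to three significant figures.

31.5 K

d = 0.825 × 1.496×10^11 m = 1.234×10^11 m.
Flux at the orbit: S = L/(4πd²) = 2.32×10^27/(4π·(1.23×10^11)²) = 12120 W m⁻².
With α = 0.41, T₁ = 421.4 K.
Final:   T₂ = [S(1−0.213)/(4σ)]^(1/4) = 452.9 K.
ΔT = T₂ − T₁ = 31.47 K.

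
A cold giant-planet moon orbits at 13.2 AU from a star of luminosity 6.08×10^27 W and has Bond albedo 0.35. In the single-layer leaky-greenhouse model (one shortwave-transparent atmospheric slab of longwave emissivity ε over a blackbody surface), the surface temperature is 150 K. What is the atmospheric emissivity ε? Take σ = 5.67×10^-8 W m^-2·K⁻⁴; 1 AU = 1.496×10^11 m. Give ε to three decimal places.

Orbital distance: d = 13.2 AU = 1.975×10^12 m.
Flux at the orbit: S = L/(4πd²) = 6.08×10^27/(4π·(1.97×10^12)²) = 124.1 W m^-2.
Effective temperature: T_e = [S(1−α)/(4σ)]^(1/4) = 137.3 K.
T_s⁴ = T_e⁴·2/(2−ε) → ε = 2 − 2(T_e/T_s)⁴ = 2 − 2·(137.3/150)⁴ = 0.5952.

0.595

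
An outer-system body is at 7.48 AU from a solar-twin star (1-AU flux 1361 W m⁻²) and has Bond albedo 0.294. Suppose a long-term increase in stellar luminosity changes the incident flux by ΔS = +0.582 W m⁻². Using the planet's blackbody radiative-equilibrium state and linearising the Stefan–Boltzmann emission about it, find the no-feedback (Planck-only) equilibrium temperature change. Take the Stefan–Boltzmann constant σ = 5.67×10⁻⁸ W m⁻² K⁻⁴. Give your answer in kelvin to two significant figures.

0.56 K

Irradiance scales as 1/d², so S = 1361 W m⁻² × (1/7.48)² = 24.33 W m⁻².
Reference equilibrium: T_e = [S(1−α)/(4σ)]^(1/4) = 93.28 K.
TOA radiative forcing: ΔF = (1−α)ΔS/4 = 0.706·(+0.582)/4 = 0.1027 W m⁻².
Planck response: λ_P = 4σT_e³ = 4·5.67×10⁻⁸·(93.28)³ = 0.1841 W m⁻²/K.
Hence the no-feedback warming is ΔF/(4σT_e³) = 0.558 K.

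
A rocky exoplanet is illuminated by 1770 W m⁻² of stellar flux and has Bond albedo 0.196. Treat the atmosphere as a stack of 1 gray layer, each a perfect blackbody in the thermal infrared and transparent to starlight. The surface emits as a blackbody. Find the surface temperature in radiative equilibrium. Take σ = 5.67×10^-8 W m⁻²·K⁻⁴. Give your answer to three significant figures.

335 K

OLR = S(1−α)/4 = 355.8 W m⁻²; the top layer radiates at T_e = 281.4 K.
With N = 1 opaque layers, T_s = (N+1)^(1/4)·T_e = 2^(1/4)·281.4 = 334.7 K.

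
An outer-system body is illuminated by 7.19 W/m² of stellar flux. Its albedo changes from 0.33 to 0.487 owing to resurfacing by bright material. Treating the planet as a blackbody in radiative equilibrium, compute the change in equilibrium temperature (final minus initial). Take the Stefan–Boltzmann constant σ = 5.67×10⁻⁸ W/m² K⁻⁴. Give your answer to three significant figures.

-4.38 K

With α = 0.33, T₁ = 67.89 K.
With α = 0.487, T₂ = 63.50 K.
ΔT = T₂ − T₁ = -4.384 K.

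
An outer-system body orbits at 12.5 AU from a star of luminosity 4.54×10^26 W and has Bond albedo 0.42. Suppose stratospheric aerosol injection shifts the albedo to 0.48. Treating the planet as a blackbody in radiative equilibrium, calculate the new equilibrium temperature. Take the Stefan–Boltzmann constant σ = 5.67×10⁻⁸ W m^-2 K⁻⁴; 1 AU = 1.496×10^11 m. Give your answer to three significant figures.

69.8 kelvin

Orbital distance: d = 12.5 AU = 1.870×10^12 m.
Spreading L over a sphere of radius d: S = 4.54×10^26/(4π·1.87×10^12²) = 10.33 W m^-2.
With the new albedo, S(1−α₂)/4 = 1.343 W m^-2, so T₂ = 69.76 K.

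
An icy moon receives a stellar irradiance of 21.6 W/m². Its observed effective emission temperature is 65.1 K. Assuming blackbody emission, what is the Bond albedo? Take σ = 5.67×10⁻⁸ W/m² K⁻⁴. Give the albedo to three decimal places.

Rearranging the radiative balance, α = 1 − 4σT⁴/S.
σT⁴ = 1.018 W/m², so 4σT⁴ = 4.073 W/m².
Hence α = 1 − 4.073/21.60 = 0.8114.

0.811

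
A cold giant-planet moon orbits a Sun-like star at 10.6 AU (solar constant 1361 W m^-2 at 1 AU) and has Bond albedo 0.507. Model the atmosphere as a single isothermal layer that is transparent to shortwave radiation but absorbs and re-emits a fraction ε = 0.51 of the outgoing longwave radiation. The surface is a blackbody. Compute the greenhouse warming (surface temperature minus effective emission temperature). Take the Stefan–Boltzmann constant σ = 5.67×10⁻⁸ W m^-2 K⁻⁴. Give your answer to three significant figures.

By the inverse-square law, S = 1361/10.6² = 12.11 W m^-2.
Effective emission temperature (TOA balance): σT_e⁴ = S(1−α)/4 = 1.493 W m^-2 → T_e = 71.63 K.
Surface balance with a leaky layer gives σT_s⁴ = σT_e⁴·2/(2−ε), so T_s = T_e·[2/(2−0.51)]^(1/4) = 77.10 K.
The atmosphere warms the surface by 5.470 K.

5.47 K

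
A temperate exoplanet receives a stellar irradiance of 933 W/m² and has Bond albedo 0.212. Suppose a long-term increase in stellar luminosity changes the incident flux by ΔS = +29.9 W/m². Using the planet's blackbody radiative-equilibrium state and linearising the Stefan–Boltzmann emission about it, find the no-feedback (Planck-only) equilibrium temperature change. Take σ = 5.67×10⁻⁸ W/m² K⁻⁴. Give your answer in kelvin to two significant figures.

Reference equilibrium: T_e = [S(1−α)/(4σ)]^(1/4) = 238.6 K.
TOA radiative forcing: ΔF = (1−α)ΔS/4 = 0.788·(+29.9)/4 = 5.890 W/m².
Planck response: λ_P = 4σT_e³ = 4·5.67×10⁻⁸·(238.6)³ = 3.081 W/m²/K.
Hence the no-feedback warming is ΔF/(4σT_e³) = 1.91 K.

1.9 K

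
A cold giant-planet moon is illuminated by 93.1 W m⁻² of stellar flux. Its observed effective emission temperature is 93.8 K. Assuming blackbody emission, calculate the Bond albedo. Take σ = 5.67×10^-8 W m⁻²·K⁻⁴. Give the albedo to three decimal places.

From σT⁴ = S(1−α)/4 we invert for α: 1−α = 4σT⁴/S.
σT⁴ = 4.389 W m⁻², so 4σT⁴ = 17.56 W m⁻².
Hence α = 1 − 17.56/93.10 = 0.8114.

0.811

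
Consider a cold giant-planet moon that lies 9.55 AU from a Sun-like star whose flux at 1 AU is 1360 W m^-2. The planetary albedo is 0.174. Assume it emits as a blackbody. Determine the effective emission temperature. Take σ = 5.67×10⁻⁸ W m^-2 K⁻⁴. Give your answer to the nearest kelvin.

86 K

Flux at the orbit: S = 1360/(9.55)² = 14.91 W m^-2.
The planet absorbs (1−α)S over its disc πR² and re-emits over 4πR², so the mean absorbed flux is (1−0.174)·14.91/4 = 3.079 W m^-2.
Balancing against σT⁴: T = (3.079/5.67×10⁻⁸)^(1/4) = 85.85 K.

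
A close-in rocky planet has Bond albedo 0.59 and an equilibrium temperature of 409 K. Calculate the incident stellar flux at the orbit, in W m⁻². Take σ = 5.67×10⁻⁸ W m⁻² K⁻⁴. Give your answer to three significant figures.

From S(1−α)/4 = σT⁴: S = 4σT⁴/(1−α).
σT⁴ = 5.67×10⁻⁸·(409)⁴ = 1587 W m⁻².
So S = 4×1587/(1−0.59) = 15480 W m⁻².

15500 W m⁻²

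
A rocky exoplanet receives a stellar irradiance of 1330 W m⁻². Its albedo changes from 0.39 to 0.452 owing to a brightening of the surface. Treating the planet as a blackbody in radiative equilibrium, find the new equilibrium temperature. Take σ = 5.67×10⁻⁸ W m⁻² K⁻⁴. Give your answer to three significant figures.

238 K

T₂ = [S(1−α₂)/(4σ)]^(1/4) = [1330·0.548/(4σ)]^(1/4) = 238.1 K.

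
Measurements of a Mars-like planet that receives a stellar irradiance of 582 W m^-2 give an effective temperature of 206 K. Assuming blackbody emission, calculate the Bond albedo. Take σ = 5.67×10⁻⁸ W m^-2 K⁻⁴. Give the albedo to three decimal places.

0.298

Rearranging the radiative balance, α = 1 − 4σT⁴/S.
4σT⁴ = 4·5.67×10⁻⁸·(206)⁴ = 408.4 W m^-2.
1−α = 408.4/582.0 = 0.7018, so α = 0.2982.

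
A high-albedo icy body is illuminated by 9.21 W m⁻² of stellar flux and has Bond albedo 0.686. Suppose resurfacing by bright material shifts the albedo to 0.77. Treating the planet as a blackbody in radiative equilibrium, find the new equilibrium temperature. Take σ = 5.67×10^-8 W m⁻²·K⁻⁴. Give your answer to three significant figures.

55.3 K

New equilibrium: T₂ = [(1−0.77)·9.210/(4σ)]^(1/4) = 55.28 K.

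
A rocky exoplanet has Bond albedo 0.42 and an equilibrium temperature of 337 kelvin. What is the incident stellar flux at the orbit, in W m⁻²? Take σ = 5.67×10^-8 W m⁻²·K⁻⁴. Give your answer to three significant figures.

Invert the energy balance for S: S = 4σT⁴/(1−α).
The emitted flux is σT⁴ = 731.3 W m⁻².
S = 4·731.3/0.58 = 5044 W m⁻².

5040 W m⁻²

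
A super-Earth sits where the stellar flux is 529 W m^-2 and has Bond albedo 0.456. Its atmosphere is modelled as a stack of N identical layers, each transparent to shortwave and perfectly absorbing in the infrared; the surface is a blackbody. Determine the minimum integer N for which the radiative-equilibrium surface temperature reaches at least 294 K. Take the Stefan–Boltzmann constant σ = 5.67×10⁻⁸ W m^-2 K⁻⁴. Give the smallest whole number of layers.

Top-of-atmosphere balance: σT_e⁴ = S(1−α)/4 = 71.94 W m^-2 → T_e = 188.7 K.
Need (N+1)T_e⁴ ≥ T_s⁴, i.e. N+1 ≥ (294/188.7)⁴ = 5.888.
Rounding up, N = 5.

5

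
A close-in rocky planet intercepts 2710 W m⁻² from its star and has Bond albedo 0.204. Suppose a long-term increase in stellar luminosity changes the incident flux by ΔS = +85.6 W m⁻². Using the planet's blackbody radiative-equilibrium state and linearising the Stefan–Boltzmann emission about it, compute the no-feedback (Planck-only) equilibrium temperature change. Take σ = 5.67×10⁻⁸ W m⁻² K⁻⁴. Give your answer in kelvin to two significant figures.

2.5 K

Unperturbed T_e = [2710·(1−0.204)/(4σ)]^¼ = 312.3 K.
ΔF = Δ[S(1−α)]/4 = (1−0.204)·+85.6/4 = 17.03 W m⁻².
The Planck feedback parameter is 4σT_e³ = 6.908 W m⁻²/K.
ΔT₀ = ΔF/λ_P = 17.03/6.908 = 2.47 K.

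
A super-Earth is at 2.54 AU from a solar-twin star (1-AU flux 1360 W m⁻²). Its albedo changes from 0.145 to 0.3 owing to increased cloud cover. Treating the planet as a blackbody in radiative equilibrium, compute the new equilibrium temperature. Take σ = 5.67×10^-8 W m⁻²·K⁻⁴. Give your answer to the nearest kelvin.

160 kelvin

Flux at the orbit: S = 1360/(2.54)² = 210.8 W m⁻².
With the new albedo, S(1−α₂)/4 = 36.89 W m⁻², so T₂ = 159.7 K.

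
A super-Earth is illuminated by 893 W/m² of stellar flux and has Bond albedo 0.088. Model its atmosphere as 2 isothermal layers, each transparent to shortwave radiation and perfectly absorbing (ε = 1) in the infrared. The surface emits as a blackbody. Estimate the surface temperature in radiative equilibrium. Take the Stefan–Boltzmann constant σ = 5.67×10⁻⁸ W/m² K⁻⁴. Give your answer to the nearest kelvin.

Top-of-atmosphere balance: σT_e⁴ = S(1−α)/4 = 203.6 W/m² → T_e = 244.8 K.
With N = 2 opaque layers, T_s = (N+1)^(1/4)·T_e = 3^(1/4)·244.8 = 322.2 K.

322 K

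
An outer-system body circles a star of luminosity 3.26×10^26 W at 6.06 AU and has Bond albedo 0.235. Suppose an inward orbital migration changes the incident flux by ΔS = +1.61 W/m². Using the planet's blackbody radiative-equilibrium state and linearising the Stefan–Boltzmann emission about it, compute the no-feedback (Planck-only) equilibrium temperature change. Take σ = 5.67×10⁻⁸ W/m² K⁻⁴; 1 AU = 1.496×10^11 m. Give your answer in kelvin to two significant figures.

d = 6.06 × 1.496×10^11 m = 9.066×10^11 m.
S = L/(4πd²) = 31.56 W/m².
Unperturbed T_e = [31.56·(1−0.235)/(4σ)]^¼ = 101.6 K.
TOA radiative forcing: ΔF = (1−α)ΔS/4 = 0.765·(+1.61)/4 = 0.3079 W/m².
Planck response: λ_P = 4σT_e³ = 4·5.67×10⁻⁸·(101.6)³ = 0.2377 W/m²/K.
ΔT₀ = ΔF/λ_P = 0.3079/0.2377 = 1.30 K.

1.3 K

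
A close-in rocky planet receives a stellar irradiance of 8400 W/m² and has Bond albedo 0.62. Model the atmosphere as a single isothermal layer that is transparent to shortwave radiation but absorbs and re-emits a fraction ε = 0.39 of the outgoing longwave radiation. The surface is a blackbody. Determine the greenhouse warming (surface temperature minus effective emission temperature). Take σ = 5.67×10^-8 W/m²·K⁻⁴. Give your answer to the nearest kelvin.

19 K

Effective emission temperature (TOA balance): σT_e⁴ = S(1−α)/4 = 798.0 W/m² → T_e = 344.4 K.
The surface balance (absorbed SW + ε·downward IR = σT_s⁴) with T_a⁴ = T_s⁴/2 reduces to T_s = T_e·[2/(2−ε)]^¼ = 363.6 K.
T_s − T_e = 363.6 − 344.4 = 19.19 K.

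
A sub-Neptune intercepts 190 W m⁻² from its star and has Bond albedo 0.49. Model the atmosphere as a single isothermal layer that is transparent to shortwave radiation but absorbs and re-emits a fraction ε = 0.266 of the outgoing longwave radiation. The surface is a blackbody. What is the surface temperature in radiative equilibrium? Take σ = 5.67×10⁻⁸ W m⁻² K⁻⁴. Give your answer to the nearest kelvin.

149 kelvin

The planet radiates to space at T_e = [S(1−α)/(4σ)]^(1/4) = 143.8 K.
For a single slab of emissivity ε, T_s⁴ = 2T_e⁴/(2−ε); thus T_s = 143.8·(1.153)^(1/4) = 149.0 K.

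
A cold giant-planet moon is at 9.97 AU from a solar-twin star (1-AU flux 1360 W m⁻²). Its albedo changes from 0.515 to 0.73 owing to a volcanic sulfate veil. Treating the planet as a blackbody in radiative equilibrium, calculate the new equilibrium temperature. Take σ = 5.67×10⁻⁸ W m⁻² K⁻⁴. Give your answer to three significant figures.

Irradiance scales as 1/d², so S = 1360 W m⁻² × (1/9.97)² = 13.68 W m⁻².
With the new albedo, S(1−α₂)/4 = 0.9235 W m⁻², so T₂ = 63.53 K.

63.5 K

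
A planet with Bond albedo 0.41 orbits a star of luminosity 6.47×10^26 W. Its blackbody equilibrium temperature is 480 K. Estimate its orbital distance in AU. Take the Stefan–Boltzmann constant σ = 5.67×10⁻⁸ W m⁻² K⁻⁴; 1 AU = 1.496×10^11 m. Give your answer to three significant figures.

0.336 AU

The flux needed for this T is 4σT⁴/(1−0.41) = 20410 W m⁻².
From L = 4πd²S, d = √(6.47×10^26/(4π·20410)) = 5.023×10^10 m = 0.3358 AU.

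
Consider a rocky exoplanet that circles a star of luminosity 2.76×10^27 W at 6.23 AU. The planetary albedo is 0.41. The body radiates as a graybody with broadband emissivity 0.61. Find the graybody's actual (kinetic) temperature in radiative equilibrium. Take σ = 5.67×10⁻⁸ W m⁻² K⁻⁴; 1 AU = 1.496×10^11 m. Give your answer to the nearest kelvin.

Orbital distance: d = 6.23 AU = 9.320×10^11 m.
S = L/(4πd²) = 252.8 W m⁻².
Averaging over the sphere, the absorbed flux is S(1−α)/4 = 37.30 W m⁻².
Radiative balance εσT⁴ = 37.30 gives T = [37.30/(0.61·σ)]^(1/4) = 181.2 K.

181 kelvin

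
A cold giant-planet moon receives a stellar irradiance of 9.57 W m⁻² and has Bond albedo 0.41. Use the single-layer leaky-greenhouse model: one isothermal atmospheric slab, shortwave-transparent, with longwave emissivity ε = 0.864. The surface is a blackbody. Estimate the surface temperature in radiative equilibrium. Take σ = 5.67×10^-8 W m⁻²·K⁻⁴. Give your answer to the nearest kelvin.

81 kelvin

Effective emission temperature (TOA balance): σT_e⁴ = S(1−α)/4 = 1.412 W m⁻² → T_e = 70.64 K.
For a single slab of emissivity ε, T_s⁴ = 2T_e⁴/(2−ε); thus T_s = 70.64·(1.761)^(1/4) = 81.37 K.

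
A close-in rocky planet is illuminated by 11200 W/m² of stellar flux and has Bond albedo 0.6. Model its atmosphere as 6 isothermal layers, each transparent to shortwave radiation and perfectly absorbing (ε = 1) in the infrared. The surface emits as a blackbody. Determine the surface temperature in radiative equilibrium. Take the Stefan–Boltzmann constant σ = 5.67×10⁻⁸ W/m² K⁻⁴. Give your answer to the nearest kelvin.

Top-of-atmosphere balance: σT_e⁴ = S(1−α)/4 = 1120 W/m² → T_e = 374.9 K.
For an N-layer opaque stack, T_s⁴ = (N+1)T_e⁴, hence T_s = (7)^(1/4)×374.9 K = 609.8 K.

610 K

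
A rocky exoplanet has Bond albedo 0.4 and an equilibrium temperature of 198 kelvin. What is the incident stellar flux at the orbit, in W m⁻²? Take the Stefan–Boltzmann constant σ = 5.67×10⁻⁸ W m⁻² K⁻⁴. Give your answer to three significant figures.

581 W m⁻²

Invert the energy balance for S: S = 4σT⁴/(1−α).
The emitted flux is σT⁴ = 87.15 W m⁻².
S = 4·87.15/0.6 = 581.0 W m⁻².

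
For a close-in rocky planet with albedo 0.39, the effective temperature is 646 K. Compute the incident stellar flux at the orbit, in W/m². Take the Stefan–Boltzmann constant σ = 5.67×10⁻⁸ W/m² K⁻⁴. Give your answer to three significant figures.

From S(1−α)/4 = σT⁴: S = 4σT⁴/(1−α).
σT⁴ = 5.67×10⁻⁸·(646)⁴ = 9874 W/m².
S = 4·9874/0.61 = 64750 W/m².

64800 W/m²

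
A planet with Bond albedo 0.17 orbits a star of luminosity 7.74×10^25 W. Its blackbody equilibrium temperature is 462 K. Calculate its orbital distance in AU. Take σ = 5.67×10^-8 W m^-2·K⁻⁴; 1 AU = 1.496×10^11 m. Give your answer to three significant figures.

Energy balance gives S = 4σT⁴/(1−α) = 12450 W m^-2.
Then d = [L/(4πS)]^(1/2) = 2.224×10^10 m, i.e. 0.1487 AU.

0.149 AU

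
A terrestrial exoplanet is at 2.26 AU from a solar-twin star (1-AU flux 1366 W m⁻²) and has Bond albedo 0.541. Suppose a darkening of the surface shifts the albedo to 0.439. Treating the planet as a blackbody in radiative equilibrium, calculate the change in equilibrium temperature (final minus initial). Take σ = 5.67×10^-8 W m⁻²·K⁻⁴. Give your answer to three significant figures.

Flux at the orbit: S = 1366/(2.26)² = 267.4 W m⁻².
Before: T₁ = [267.4·0.459/(4σ)]^(1/4) = 152.5 K.
Final:   T₂ = [S(1−0.439)/(4σ)]^(1/4) = 160.4 K.
ΔT = T₂ − T₁ = 7.847 K.

7.85 kelvin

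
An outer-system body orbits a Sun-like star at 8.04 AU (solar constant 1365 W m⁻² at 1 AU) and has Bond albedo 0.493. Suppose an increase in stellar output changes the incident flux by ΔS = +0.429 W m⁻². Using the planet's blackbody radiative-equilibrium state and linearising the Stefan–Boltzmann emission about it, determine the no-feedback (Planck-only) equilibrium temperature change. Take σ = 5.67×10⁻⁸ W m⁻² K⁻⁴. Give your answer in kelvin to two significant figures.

0.42 K

Flux at the orbit: S = 1365/(8.04)² = 21.12 W m⁻².
The baseline emission temperature is T_e = 82.89 K.
TOA radiative forcing: ΔF = (1−α)ΔS/4 = 0.507·(+0.429)/4 = 0.05438 W m⁻².
Planck response: λ_P = 4σT_e³ = 4·5.67×10⁻⁸·(82.89)³ = 0.1292 W m⁻²/K.
So ΔT₀ = 0.05438/0.1292 = 0.421 K.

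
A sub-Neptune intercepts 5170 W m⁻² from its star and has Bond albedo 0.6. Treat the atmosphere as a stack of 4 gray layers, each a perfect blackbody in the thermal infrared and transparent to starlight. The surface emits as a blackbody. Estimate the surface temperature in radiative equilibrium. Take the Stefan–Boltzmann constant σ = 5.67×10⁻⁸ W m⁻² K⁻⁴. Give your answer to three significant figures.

OLR = S(1−α)/4 = 517.0 W m⁻²; the top layer radiates at T_e = 309.0 K.
With N = 4 opaque layers, T_s = (N+1)^(1/4)·T_e = 5^(1/4)·309.0 = 462.1 K.

462 K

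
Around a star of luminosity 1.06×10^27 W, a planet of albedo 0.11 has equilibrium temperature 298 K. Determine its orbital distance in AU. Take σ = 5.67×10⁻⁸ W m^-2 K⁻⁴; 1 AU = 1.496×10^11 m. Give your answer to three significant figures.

The flux needed for this T is 4σT⁴/(1−0.11) = 2010 W m^-2.
From L = 4πd²S, d = √(1.06×10^27/(4π·2010)) = 2.049×10^11 m = 1.369 AU.

1.37 AU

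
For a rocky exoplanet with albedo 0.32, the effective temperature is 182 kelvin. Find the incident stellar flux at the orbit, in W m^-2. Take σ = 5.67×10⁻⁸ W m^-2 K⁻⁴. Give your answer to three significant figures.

366 W m^-2

Invert the energy balance for S: S = 4σT⁴/(1−α).
σT⁴ = 5.67×10⁻⁸·(182)⁴ = 62.21 W m^-2.
So S = 4×62.21/(1−0.32) = 365.9 W m^-2.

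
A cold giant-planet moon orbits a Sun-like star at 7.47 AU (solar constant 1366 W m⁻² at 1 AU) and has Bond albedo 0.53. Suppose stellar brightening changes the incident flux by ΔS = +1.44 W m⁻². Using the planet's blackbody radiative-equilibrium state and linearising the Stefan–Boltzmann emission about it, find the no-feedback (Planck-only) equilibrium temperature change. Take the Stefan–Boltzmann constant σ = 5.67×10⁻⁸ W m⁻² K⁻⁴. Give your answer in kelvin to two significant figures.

Irradiance scales as 1/d², so S = 1366 W m⁻² × (1/7.47)² = 24.48 W m⁻².
Reference equilibrium: T_e = [S(1−α)/(4σ)]^(1/4) = 84.39 K.
TOA radiative forcing: ΔF = (1−α)ΔS/4 = 0.47·(+1.44)/4 = 0.1692 W m⁻².
The Planck feedback parameter is 4σT_e³ = 0.1363 W m⁻²/K.
ΔT₀ = ΔF/λ_P = 0.1692/0.1363 = 1.24 K.

1.2 K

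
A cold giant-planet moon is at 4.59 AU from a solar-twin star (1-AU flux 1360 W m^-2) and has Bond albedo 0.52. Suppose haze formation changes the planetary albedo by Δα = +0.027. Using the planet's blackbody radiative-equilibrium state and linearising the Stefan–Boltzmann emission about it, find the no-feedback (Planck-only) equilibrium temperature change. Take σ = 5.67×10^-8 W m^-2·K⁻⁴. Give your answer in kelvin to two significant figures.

By the inverse-square law, S = 1360/4.59² = 64.55 W m^-2.
The baseline emission temperature is T_e = 108.1 K.
TOA radiative forcing: ΔF = −S·Δα/4 = −64.55·(+0.027)/4 = -0.4357 W m^-2.
Linearising σT⁴ gives d(σT⁴)/dT = 4σT_e³ = 0.2866 W m^-2 per K.
ΔT₀ = ΔF/λ_P = -0.4357/0.2866 = -1.52 K.

-1.5 K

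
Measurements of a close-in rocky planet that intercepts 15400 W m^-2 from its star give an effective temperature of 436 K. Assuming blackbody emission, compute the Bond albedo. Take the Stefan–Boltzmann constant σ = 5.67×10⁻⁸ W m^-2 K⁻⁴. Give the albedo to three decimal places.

0.468

Energy balance: S(1−α)/4 = σT⁴, so 1−α = 4σT⁴/S.
4σT⁴ = 4·5.67×10⁻⁸·(436)⁴ = 8196 W m^-2.
1−α = 8196/15400 = 0.5322, so α = 0.4678.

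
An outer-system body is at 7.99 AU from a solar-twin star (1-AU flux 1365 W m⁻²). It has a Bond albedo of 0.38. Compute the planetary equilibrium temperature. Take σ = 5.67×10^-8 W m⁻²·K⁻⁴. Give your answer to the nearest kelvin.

87 K

By the inverse-square law, S = 1365/7.99² = 21.38 W m⁻².
Averaging over the sphere, the absorbed flux is S(1−α)/4 = 3.314 W m⁻².
Set σT⁴ = 3.314 → T = (3.314/σ)^(1/4) = 87.44 K.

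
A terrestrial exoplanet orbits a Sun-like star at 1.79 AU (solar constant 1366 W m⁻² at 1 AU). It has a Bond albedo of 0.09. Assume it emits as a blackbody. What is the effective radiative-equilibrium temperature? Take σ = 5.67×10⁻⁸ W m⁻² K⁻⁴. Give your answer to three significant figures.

203 K

By the inverse-square law, S = 1366/1.79² = 426.3 W m⁻².
The planet absorbs (1−α)S over its disc πR² and re-emits over 4πR², so the mean absorbed flux is (1−0.09)·426.3/4 = 96.99 W m⁻².
In equilibrium σT⁴ equals this, so T = 203.4 K.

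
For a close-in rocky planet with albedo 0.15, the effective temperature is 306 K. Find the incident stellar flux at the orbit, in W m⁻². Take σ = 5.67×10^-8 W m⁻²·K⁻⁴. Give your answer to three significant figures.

2340 W m⁻²

From S(1−α)/4 = σT⁴: S = 4σT⁴/(1−α).
The emitted flux is σT⁴ = 497.1 W m⁻².
S = 4·497.1/0.85 = 2339 W m⁻².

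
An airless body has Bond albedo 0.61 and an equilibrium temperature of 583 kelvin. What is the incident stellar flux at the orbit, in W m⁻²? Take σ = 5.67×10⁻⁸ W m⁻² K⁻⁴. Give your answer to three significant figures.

67200 W m⁻²

Invert the energy balance for S: S = 4σT⁴/(1−α).
The emitted flux is σT⁴ = 6550 W m⁻².
So S = 4×6550/(1−0.61) = 67180 W m⁻².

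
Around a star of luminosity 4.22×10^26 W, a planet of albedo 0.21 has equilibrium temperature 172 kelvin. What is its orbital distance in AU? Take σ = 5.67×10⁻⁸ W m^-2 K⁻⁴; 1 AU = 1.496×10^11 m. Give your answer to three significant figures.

The flux needed for this T is 4σT⁴/(1−0.21) = 251.3 W m^-2.
S = L/(4πd²) → d = √(L/4πS) = √(4.22×10^26/(4π·251.3)) = 3.656×10^11 m = 2.444 AU.

2.44 AU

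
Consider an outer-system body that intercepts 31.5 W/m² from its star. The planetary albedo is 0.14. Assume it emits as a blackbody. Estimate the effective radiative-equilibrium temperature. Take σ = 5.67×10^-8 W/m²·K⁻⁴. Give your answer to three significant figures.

Averaging over the sphere, the absorbed flux is S(1−α)/4 = 6.772 W/m².
In equilibrium σT⁴ equals this, so T = 104.5 K.

105 K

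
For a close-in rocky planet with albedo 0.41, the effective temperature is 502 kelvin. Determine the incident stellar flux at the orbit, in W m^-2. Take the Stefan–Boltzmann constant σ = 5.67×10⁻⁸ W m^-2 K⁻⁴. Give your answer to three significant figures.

24400 W m^-2

Invert the energy balance for S: S = 4σT⁴/(1−α).
The emitted flux is σT⁴ = 3601 W m^-2.
So S = 4×3601/(1−0.41) = 24410 W m^-2.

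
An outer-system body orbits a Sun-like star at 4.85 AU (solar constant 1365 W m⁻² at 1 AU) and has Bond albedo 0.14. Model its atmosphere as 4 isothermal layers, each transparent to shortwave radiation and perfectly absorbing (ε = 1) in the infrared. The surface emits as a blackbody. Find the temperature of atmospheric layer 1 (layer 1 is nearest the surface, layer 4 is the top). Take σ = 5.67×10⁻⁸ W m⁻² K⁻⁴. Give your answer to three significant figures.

172 kelvin

Irradiance scales as 1/d², so S = 1365 W m⁻² × (1/4.85)² = 58.03 W m⁻².
Top-of-atmosphere balance: σT_e⁴ = S(1−α)/4 = 12.48 W m⁻² → T_e = 121.8 K.
The net upward flux σT_e⁴ is constant between every pair of levels, so T_k⁴ = (N+1−k)T_e⁴.
T_1 = (4)^(1/4)·121.8 = 172.2 K.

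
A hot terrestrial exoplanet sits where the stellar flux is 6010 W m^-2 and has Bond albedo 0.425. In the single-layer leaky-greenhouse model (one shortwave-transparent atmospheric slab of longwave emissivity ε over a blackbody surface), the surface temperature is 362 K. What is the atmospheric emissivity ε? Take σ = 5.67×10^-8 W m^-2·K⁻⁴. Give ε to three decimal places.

0.225

Effective temperature: T_e = [S(1−α)/(4σ)]^(1/4) = 351.3 K.
Since (2−ε)/2 = (T_e/T_s)⁴ = 0.8873, ε = 0.2254.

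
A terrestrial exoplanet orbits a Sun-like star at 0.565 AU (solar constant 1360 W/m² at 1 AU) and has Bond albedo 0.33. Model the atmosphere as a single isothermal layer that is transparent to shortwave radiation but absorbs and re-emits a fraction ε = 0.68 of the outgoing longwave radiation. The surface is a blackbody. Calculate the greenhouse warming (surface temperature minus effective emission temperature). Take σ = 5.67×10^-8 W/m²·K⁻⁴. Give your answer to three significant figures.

Irradiance scales as 1/d², so S = 1360 W/m² × (1/0.565)² = 4260 W/m².
The planet radiates to space at T_e = [S(1−α)/(4σ)]^(1/4) = 334.9 K.
The surface balance (absorbed SW + ε·downward IR = σT_s⁴) with T_a⁴ = T_s⁴/2 reduces to T_s = T_e·[2/(2−ε)]^¼ = 371.6 K.
The atmosphere warms the surface by 36.66 K.

36.7 kelvin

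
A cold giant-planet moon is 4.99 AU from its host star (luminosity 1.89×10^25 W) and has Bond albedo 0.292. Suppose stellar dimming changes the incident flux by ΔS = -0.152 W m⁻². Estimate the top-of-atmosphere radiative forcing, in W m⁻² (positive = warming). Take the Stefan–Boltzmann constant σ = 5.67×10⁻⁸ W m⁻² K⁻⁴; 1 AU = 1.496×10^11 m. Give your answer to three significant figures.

Orbital distance: d = 4.99 AU = 7.465×10^11 m.
S = L/(4πd²) = 2.699 W m⁻².
TOA radiative forcing: ΔF = (1−α)ΔS/4 = 0.708·(-0.152)/4 = -0.02690 W m⁻².

-0.0269 W m⁻²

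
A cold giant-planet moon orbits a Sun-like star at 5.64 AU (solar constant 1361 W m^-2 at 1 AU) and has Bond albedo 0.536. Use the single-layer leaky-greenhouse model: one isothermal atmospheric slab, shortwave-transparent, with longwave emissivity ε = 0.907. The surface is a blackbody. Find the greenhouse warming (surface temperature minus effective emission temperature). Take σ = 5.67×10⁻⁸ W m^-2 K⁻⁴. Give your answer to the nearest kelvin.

Irradiance scales as 1/d², so S = 1361 W m^-2 × (1/5.64)² = 42.79 W m^-2.
The planet radiates to space at T_e = [S(1−α)/(4σ)]^(1/4) = 96.73 K.
For a single slab of emissivity ε, T_s⁴ = 2T_e⁴/(2−ε); thus T_s = 96.73·(1.83)^(1/4) = 112.5 K.
The atmosphere warms the surface by 15.77 K.

16 kelvin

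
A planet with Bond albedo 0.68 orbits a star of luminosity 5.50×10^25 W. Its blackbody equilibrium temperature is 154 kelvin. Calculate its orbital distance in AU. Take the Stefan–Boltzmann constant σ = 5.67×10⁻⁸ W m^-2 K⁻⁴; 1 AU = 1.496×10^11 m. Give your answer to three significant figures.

Energy balance gives S = 4σT⁴/(1−α) = 398.6 W m^-2.
S = L/(4πd²) → d = √(L/4πS) = √(5.50×10^25/(4π·398.6)) = 1.048×10^11 m = 0.7004 AU.

0.700 AU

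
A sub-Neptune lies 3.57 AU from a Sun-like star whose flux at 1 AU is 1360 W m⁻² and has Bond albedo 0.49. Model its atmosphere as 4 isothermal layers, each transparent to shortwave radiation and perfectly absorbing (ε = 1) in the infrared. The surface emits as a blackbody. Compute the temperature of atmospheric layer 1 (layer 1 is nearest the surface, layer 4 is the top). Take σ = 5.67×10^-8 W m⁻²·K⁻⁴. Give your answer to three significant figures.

By the inverse-square law, S = 1360/3.57² = 106.7 W m⁻².
OLR = S(1−α)/4 = 13.61 W m⁻²; the top layer radiates at T_e = 124.5 K.
Each opaque layer satisfies 2T_j⁴ = T_{j−1}⁴ + T_{j+1}⁴, giving T_k⁴ = (N+1−k)T_e⁴.
With k = 1: T_1 = (4+1−1)^¼·124.5 K = 176.0 K.

176 kelvin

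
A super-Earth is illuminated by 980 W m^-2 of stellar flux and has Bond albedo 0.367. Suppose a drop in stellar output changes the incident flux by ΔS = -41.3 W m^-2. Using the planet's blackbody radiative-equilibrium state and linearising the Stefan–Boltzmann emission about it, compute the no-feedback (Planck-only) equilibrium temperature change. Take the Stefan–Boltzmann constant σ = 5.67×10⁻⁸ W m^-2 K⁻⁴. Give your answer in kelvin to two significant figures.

Reference equilibrium: T_e = [S(1−α)/(4σ)]^(1/4) = 228.7 K.
Only a fraction (1−α) is absorbed and it's spread over 4πR², so ΔF = (1−α)ΔS/4 = -6.536 W m^-2.
Linearising σT⁴ gives d(σT⁴)/dT = 4σT_e³ = 2.713 W m^-2 per K.
Hence the no-feedback warming is ΔF/(4σT_e³) = -2.41 K.

-2.4 K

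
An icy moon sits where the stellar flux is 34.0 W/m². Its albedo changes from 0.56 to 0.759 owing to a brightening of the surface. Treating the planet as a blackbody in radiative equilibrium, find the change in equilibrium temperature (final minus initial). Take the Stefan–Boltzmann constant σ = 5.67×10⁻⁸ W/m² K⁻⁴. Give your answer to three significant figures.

Before: T₁ = [34.00·0.44/(4σ)]^(1/4) = 90.12 K.
Final:   T₂ = [S(1−0.759)/(4σ)]^(1/4) = 77.53 K.
Change: 77.53 − 90.12 = -12.59 K.

-12.6 kelvin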